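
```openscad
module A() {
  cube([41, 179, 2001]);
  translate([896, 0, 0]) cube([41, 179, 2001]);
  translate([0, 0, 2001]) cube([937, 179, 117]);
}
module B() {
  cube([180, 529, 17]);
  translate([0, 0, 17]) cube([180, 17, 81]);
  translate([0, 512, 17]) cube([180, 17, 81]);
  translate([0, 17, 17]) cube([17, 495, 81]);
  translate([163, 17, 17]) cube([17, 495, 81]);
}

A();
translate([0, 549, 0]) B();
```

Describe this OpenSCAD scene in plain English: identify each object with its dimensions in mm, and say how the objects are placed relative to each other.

A is a rectangular door frame: two vertical jambs of 41×179 mm section, 2001 mm tall, with a clear opening 855 mm wide between their inner faces. A header 117 mm tall and 179 mm deep lies on top of the jambs and spans the full outside width.

B is an open storage box with external size 180×529×98 mm and wall thickness 17 mm (the base is also 17 mm thick). The base covers the whole footprint; the four walls stand on the base, with the y-facing walls full-width and the x-facing walls fitting between their inner faces.

The open box is on the floor beside the door frame on its +y side.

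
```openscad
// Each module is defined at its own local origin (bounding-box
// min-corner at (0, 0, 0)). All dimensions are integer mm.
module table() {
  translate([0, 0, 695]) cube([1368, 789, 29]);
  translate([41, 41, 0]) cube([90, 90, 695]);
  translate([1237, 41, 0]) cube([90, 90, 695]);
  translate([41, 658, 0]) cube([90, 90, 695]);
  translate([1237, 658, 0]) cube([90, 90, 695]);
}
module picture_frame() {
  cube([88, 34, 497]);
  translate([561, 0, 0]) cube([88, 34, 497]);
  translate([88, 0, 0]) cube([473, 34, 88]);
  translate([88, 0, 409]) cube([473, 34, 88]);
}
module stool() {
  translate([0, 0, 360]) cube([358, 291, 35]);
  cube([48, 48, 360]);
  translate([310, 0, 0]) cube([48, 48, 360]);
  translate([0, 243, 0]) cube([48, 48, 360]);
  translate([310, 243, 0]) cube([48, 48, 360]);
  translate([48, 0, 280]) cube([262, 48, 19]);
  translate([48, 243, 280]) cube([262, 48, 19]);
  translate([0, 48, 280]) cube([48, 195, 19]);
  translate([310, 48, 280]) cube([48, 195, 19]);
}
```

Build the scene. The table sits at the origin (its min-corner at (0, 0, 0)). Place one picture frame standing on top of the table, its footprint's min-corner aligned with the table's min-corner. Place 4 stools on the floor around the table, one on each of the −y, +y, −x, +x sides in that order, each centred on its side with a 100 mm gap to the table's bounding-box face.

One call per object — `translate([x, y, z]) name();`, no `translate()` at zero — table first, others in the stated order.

table();
translate([0, 0, 724]) picture_frame();
translate([505, -391, 0]) stool();
translate([505, 889, 0]) stool();
translate([-458, 249, 0]) stool();
translate([1468, 249, 0]) stool();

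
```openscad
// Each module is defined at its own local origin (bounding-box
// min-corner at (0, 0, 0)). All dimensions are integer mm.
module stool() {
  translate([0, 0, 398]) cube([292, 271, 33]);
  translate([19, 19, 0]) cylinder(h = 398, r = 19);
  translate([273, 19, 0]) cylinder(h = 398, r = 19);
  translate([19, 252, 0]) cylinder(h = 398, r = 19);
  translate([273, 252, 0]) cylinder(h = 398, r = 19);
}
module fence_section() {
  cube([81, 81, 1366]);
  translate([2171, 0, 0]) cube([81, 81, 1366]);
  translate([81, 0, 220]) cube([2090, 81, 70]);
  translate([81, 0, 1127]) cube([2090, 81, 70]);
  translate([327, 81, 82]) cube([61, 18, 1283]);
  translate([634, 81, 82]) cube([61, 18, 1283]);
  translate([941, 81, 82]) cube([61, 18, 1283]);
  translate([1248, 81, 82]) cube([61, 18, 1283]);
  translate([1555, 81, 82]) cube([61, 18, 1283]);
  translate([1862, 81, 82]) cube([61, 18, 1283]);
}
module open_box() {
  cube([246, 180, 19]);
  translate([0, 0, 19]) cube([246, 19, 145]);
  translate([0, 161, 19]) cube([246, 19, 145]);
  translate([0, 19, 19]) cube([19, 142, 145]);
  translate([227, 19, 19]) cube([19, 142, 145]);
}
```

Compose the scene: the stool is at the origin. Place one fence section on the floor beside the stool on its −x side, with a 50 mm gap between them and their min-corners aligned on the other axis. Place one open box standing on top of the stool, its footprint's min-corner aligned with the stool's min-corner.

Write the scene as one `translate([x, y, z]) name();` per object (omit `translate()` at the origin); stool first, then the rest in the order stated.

stool();
translate([-2302, 0, 0]) fence_section();
translate([0, 0, 431]) open_box();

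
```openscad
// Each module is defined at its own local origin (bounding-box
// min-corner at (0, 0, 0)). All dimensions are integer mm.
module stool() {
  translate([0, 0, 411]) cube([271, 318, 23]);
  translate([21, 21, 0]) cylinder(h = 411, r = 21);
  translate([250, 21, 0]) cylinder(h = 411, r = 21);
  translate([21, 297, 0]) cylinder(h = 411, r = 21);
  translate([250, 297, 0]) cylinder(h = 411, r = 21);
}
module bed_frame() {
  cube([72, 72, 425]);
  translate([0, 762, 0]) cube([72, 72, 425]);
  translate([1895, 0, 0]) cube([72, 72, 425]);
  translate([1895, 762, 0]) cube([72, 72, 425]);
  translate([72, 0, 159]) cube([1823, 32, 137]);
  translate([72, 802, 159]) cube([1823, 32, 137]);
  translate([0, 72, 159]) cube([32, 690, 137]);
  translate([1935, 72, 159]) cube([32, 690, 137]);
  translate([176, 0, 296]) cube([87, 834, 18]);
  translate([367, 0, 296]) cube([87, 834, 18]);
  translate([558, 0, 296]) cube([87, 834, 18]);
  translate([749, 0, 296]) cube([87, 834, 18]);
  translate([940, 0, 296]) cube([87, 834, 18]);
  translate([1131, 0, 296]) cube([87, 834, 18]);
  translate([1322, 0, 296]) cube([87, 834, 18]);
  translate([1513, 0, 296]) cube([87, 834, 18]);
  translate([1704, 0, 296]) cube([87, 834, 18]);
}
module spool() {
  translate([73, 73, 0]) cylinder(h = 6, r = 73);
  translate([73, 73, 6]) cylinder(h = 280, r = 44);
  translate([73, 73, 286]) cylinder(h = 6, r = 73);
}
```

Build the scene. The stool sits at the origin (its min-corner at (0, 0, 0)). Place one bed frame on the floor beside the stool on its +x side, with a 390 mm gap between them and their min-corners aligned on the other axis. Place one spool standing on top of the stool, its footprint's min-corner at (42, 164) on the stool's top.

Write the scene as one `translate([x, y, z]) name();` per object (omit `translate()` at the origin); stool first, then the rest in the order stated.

stool();
translate([661, 0, 0]) bed_frame();
translate([42, 164, 434]) spool();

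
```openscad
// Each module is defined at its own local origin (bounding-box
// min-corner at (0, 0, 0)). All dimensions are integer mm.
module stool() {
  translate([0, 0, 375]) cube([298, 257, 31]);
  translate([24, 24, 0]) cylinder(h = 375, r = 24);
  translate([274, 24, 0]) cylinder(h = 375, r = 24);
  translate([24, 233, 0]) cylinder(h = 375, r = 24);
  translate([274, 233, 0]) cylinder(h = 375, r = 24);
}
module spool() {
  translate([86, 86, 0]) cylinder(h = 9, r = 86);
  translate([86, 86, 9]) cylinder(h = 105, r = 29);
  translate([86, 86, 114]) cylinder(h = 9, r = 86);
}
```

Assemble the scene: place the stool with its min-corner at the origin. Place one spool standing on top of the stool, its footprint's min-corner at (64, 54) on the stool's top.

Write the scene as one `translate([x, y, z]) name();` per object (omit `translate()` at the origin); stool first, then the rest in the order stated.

stool();
translate([64, 54, 406]) spool();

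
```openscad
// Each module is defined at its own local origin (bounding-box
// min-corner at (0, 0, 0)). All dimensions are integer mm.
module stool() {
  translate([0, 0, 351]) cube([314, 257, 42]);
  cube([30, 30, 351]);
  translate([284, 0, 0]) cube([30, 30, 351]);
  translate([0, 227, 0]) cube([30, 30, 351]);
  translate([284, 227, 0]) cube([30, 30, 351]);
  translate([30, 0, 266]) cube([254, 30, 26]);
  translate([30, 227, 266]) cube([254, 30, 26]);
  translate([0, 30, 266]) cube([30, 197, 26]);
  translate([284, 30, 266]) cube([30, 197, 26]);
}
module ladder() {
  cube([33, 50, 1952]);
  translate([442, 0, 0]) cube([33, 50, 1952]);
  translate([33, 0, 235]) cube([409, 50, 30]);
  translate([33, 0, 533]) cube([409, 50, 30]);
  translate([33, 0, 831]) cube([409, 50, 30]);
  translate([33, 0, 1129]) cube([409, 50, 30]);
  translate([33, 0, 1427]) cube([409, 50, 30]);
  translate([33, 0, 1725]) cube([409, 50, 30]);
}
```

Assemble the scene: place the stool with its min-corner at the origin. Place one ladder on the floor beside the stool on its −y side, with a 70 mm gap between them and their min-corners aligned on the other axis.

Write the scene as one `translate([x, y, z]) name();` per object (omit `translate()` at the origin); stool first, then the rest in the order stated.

stool();
translate([0, -120, 0]) ladder();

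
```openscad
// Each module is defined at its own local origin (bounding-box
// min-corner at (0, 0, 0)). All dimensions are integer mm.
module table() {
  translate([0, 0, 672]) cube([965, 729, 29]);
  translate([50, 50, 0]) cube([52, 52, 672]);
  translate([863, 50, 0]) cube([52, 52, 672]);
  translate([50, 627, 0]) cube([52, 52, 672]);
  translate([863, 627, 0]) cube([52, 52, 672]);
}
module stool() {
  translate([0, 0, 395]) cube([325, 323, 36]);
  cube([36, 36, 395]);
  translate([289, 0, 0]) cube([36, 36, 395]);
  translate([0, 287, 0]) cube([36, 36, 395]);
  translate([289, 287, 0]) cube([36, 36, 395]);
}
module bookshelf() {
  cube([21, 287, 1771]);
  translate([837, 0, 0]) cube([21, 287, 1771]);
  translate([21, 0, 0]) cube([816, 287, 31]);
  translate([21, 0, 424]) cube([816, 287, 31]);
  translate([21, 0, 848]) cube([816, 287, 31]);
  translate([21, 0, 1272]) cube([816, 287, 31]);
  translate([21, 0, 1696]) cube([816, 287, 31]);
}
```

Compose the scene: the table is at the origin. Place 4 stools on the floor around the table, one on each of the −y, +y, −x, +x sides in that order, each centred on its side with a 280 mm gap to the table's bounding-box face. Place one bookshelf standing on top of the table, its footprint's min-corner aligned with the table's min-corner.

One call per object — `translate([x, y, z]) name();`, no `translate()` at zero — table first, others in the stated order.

table();
translate([320, -603, 0]) stool();
translate([320, 1009, 0]) stool();
translate([-605, 203, 0]) stool();
translate([1245, 203, 0]) stool();
translate([0, 0, 701]) bookshelf();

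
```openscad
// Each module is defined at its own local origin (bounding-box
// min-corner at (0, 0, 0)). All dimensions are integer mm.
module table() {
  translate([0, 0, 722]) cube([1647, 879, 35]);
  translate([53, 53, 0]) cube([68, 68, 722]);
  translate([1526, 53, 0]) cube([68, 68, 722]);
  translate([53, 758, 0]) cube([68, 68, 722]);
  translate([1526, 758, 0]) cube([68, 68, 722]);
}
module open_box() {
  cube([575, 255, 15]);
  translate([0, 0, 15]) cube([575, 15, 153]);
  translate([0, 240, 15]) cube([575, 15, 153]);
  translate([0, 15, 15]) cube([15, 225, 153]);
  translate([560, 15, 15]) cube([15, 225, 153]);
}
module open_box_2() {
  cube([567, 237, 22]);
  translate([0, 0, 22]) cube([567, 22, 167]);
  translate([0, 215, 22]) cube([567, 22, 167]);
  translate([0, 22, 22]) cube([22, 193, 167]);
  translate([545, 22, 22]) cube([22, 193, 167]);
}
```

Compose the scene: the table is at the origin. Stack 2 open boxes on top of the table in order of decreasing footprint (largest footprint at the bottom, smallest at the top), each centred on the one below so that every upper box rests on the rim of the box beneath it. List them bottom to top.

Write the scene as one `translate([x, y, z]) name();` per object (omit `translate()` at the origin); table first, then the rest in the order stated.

table();
translate([536, 312, 757]) open_box();
translate([540, 321, 925]) open_box_2();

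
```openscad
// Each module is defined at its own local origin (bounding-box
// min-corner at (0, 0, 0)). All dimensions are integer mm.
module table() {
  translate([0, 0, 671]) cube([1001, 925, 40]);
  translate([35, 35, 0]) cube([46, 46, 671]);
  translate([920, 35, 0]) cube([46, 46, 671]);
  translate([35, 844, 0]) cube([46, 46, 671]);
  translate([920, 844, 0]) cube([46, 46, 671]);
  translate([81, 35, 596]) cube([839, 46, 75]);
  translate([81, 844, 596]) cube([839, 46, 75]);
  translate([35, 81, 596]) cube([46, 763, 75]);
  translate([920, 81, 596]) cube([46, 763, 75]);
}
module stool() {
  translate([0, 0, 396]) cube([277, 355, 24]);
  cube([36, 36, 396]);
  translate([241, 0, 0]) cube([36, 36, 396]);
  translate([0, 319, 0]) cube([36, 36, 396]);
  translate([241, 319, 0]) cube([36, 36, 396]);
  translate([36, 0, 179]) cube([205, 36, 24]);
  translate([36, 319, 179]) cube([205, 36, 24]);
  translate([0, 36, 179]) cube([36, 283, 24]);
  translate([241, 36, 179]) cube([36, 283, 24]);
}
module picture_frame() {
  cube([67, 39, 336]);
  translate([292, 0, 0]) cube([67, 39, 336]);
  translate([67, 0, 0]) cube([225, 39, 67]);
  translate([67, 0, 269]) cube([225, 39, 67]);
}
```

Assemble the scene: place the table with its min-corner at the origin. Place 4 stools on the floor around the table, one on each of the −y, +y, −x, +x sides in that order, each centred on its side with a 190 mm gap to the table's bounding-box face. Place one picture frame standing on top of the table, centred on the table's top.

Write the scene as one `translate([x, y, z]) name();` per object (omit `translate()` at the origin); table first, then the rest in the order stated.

table();
translate([362, -545, 0]) stool();
translate([362, 1115, 0]) stool();
translate([-467, 285, 0]) stool();
translate([1191, 285, 0]) stool();
translate([321, 443, 711]) picture_frame();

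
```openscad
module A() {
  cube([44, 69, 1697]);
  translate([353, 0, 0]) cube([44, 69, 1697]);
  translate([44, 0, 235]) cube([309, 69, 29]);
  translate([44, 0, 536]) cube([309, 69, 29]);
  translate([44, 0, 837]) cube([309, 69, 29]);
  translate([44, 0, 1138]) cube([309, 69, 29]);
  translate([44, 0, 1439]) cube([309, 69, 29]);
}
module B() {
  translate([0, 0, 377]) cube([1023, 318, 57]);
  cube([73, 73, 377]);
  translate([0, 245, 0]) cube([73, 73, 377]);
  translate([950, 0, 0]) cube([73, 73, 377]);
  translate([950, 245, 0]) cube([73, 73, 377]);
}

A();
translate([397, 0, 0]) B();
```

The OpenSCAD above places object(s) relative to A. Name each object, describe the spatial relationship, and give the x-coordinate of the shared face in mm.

The ladder's +x face and the bench's −x face are both at x = 397 mm.

A is a ladder. B is a bench. The bench is against the ladder's +x side, with their −y faces flush. The x-coordinate of the shared face is 397 mm.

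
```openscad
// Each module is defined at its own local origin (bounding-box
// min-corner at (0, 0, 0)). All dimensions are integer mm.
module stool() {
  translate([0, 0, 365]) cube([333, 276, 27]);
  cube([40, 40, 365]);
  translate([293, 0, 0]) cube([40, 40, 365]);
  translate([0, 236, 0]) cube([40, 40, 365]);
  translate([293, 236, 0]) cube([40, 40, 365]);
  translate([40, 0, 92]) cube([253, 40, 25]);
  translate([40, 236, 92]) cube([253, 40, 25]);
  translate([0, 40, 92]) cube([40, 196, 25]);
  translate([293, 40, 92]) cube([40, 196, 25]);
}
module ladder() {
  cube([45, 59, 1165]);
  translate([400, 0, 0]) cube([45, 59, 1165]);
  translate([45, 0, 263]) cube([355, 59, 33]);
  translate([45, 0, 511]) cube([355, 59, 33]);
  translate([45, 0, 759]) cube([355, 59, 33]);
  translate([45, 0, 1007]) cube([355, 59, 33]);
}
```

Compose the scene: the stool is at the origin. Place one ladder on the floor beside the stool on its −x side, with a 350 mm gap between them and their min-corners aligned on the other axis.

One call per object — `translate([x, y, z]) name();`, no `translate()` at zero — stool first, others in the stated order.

stool();
translate([-795, 0, 0]) ladder();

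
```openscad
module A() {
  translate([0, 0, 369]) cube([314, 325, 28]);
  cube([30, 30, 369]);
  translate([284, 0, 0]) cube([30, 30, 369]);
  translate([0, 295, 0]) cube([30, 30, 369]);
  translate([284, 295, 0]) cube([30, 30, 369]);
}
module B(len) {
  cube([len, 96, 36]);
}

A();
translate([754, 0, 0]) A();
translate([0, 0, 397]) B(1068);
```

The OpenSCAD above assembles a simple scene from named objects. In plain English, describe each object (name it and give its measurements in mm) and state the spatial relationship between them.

A is a simple wooden stool: a rectangular seat 314 mm (x) by 325 mm (y), 28 mm thick, top face at z = 397 mm, on four square legs, each 30×30 mm in cross-section. The legs rest on z = 0, each flush with a corner of the seat.

B is a rectangular beam 1068 mm long (x), 96 mm deep (y), 36 mm thick (z).

The beam spans the tops of two stools placed 440 mm apart, resting at z = 397 mm.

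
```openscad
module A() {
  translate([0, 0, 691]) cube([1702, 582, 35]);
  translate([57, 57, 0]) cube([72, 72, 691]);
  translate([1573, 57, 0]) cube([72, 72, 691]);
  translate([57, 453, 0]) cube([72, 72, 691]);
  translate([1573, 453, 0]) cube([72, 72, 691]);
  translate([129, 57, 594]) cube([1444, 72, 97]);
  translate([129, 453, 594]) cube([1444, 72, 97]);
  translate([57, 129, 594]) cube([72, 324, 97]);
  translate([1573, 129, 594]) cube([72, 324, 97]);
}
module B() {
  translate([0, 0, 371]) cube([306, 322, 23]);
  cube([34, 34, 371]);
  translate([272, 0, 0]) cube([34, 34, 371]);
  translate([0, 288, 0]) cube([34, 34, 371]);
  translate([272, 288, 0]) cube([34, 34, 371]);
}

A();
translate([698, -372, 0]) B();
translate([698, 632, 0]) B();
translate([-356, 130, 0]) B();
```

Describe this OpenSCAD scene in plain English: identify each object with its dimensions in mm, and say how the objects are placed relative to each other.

A is a rectangular dining table. The top is 1702×582×35 mm with its upper surface at z = 726 mm. It stands on four 72×72 mm square legs, each inset 57 mm from the nearest pair of top edges, running from the floor to the underside of the top. Four apron rails, 72 mm thick and 97 mm tall, run between adjacent legs with their top edges flush with the underside of the top and their outer faces flush with the legs' outer faces.

B is a four-legged stool. The seat is 306×322 mm, 23 mm thick, top at z = 394 mm. It stands on four square legs, each 34×34 mm in cross-section, from z = 0 to the seat underside, each flush with a corner of the seat.

Three stools sit around the table at the −y, +y, −x sides.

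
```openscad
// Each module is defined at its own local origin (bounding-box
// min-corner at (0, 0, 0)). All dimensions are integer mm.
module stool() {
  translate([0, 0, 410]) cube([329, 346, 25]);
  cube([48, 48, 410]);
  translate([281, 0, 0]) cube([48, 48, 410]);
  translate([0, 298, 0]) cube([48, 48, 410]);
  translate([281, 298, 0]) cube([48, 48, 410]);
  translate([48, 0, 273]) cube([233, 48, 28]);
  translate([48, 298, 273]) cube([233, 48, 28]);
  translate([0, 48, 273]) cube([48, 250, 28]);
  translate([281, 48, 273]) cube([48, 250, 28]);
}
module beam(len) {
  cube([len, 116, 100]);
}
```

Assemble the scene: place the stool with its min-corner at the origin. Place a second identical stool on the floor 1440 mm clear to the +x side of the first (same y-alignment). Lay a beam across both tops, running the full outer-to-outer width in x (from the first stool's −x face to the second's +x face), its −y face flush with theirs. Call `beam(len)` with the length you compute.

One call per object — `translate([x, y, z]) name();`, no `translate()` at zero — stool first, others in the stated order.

stool();
translate([1769, 0, 0]) stool();
translate([0, 0, 435]) beam(2098);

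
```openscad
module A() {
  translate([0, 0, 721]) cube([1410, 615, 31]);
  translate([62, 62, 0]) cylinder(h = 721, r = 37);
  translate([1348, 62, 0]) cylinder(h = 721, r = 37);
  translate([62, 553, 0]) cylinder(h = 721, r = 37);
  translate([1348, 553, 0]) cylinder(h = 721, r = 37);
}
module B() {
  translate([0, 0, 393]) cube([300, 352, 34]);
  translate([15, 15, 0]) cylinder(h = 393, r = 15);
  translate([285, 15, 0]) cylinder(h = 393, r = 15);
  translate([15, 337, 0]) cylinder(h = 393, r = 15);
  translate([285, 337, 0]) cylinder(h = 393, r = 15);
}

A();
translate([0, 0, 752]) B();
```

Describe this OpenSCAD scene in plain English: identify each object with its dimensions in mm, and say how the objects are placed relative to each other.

A is a rectangular dining table. The top is 1410×615×31 mm with its upper surface at z = 752 mm. It stands on four round legs of 74 mm diameter, each leg's bounding box inset 25 mm from the nearest pair of top edges, running from the floor to the underside of the top.

B is a four-legged stool. The seat is 300×352 mm, 34 mm thick, top at z = 427 mm. It stands on four round legs, each 30 mm in diameter, from z = 0 to the seat underside, each leg's axis is inset half a diameter from the nearest pair of seat edges (so the leg's bounding box is flush with the corner).

The stool is on top of the table.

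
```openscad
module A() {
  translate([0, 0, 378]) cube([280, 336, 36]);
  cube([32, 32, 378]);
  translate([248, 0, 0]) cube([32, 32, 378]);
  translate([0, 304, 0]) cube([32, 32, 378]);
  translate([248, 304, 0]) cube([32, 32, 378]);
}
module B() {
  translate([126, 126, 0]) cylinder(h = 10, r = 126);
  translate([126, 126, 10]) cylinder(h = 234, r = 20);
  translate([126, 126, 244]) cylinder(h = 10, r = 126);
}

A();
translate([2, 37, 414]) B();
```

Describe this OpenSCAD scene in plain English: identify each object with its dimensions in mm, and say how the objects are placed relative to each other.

A is a four-legged stool. The seat is a 280×336×36 mm slab whose top surface is at z = 414 mm; four square legs, each 32×32 mm in cross-section, run from the floor (z = 0) to the underside of the seat, each flush with a corner of the seat.

B is a spool: two coaxial disc flanges of radius 126 mm and thickness 10 mm, joined by a core cylinder of radius 20 mm and height 234 mm. The lower flange rests on z = 0 and the three cylinders share a vertical axis.

The spool is on top of the stool.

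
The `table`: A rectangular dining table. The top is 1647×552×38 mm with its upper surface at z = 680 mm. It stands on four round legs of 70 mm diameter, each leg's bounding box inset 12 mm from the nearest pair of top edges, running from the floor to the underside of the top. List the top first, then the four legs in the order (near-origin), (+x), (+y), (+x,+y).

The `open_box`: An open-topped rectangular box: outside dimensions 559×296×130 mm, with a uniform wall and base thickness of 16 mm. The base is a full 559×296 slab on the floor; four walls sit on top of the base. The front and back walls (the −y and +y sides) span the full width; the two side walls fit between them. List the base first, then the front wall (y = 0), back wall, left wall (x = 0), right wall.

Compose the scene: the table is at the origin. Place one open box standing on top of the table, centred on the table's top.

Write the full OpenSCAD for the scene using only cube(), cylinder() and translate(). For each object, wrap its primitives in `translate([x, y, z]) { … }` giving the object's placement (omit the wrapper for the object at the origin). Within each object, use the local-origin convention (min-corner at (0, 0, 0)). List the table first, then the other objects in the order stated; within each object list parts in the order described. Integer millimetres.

translate([0, 0, 642]) cube([1647, 552, 38]);
translate([47, 47, 0]) cylinder(h = 642, r = 35);
translate([1600, 47, 0]) cylinder(h = 642, r = 35);
translate([47, 505, 0]) cylinder(h = 642, r = 35);
translate([1600, 505, 0]) cylinder(h = 642, r = 35);
translate([544, 128, 680]) {
  cube([559, 296, 16]);
  translate([0, 0, 16]) cube([559, 16, 114]);
  translate([0, 280, 16]) cube([559, 16, 114]);
  translate([0, 16, 16]) cube([16, 264, 114]);
  translate([543, 16, 16]) cube([16, 264, 114]);
}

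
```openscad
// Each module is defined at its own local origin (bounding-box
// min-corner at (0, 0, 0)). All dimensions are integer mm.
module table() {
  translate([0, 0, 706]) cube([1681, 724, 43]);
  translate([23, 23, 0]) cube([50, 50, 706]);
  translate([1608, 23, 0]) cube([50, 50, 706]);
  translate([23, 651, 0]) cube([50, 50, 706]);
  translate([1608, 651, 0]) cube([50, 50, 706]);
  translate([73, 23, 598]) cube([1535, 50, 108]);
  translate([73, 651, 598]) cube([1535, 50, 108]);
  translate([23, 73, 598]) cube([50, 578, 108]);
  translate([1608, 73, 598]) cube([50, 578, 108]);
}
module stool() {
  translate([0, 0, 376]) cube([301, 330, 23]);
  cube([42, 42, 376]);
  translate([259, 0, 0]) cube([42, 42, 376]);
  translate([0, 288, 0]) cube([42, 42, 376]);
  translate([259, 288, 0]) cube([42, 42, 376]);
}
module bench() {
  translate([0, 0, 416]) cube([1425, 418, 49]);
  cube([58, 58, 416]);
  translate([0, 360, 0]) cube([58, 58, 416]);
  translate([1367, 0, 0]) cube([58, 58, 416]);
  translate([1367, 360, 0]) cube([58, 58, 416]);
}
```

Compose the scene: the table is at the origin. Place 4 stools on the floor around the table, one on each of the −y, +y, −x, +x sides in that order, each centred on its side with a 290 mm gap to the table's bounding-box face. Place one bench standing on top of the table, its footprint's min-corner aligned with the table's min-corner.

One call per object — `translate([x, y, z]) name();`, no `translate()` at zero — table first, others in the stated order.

table();
translate([690, -620, 0]) stool();
translate([690, 1014, 0]) stool();
translate([-591, 197, 0]) stool();
translate([1971, 197, 0]) stool();
translate([0, 0, 749]) bench();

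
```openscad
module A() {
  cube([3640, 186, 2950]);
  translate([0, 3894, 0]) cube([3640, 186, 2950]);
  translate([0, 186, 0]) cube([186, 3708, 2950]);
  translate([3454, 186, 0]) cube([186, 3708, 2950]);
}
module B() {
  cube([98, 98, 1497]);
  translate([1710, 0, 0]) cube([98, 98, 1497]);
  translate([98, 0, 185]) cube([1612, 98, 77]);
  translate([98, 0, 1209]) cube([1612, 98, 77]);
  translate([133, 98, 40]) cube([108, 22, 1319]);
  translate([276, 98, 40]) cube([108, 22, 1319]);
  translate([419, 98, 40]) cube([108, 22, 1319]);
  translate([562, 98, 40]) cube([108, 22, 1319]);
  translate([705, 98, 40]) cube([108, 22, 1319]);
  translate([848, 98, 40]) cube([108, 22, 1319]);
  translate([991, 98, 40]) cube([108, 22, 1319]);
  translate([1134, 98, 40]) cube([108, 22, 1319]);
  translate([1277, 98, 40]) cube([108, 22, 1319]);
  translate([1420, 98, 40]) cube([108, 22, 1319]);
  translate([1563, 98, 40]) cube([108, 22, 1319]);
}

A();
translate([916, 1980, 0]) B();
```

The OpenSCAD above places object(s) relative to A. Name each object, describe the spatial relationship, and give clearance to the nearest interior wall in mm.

Clearances: x = 730, y = 1794; minimum 730 mm.

A is a house frame. B is a fence section. The fence section sits inside the house frame, centred. The clearance to the nearest interior wall is 730 mm.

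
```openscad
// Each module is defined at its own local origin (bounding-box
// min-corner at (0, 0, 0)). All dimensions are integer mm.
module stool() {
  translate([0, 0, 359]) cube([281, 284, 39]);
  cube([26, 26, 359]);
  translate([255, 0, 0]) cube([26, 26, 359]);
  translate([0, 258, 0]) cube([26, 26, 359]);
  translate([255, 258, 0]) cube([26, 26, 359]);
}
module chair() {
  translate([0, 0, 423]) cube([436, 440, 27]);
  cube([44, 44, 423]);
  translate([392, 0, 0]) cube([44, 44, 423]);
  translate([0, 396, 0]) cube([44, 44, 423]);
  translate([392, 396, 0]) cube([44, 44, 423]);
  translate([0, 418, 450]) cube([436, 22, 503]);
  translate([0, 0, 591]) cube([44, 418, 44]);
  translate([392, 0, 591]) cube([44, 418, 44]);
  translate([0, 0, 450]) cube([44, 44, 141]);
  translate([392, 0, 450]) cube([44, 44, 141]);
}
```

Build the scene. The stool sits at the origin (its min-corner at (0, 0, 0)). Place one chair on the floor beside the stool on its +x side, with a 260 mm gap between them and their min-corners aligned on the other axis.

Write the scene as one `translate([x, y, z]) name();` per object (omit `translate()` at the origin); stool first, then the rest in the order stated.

stool();
translate([541, 0, 0]) chair();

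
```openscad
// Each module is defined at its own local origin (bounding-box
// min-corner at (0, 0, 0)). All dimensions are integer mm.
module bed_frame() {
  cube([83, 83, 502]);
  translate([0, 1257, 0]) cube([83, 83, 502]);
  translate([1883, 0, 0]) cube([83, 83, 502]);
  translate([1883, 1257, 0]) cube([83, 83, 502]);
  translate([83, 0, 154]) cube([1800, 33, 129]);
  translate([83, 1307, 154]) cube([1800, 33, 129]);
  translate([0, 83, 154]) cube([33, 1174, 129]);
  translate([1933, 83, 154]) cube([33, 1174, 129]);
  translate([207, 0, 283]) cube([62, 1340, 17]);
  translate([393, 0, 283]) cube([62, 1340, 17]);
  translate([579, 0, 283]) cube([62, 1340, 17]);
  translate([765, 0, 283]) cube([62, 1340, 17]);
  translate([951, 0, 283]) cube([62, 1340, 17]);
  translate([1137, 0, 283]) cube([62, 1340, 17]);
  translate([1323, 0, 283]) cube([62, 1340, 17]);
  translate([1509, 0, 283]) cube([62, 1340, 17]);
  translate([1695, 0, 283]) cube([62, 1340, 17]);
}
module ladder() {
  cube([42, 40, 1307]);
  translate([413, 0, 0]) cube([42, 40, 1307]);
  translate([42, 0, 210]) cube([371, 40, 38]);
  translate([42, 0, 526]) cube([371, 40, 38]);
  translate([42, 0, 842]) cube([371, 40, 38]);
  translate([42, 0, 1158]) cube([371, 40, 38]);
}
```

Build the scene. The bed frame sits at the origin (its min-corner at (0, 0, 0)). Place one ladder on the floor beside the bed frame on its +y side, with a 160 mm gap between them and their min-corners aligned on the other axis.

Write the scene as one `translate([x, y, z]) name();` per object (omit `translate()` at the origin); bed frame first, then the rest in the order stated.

bed_frame();
translate([0, 1500, 0]) ladder();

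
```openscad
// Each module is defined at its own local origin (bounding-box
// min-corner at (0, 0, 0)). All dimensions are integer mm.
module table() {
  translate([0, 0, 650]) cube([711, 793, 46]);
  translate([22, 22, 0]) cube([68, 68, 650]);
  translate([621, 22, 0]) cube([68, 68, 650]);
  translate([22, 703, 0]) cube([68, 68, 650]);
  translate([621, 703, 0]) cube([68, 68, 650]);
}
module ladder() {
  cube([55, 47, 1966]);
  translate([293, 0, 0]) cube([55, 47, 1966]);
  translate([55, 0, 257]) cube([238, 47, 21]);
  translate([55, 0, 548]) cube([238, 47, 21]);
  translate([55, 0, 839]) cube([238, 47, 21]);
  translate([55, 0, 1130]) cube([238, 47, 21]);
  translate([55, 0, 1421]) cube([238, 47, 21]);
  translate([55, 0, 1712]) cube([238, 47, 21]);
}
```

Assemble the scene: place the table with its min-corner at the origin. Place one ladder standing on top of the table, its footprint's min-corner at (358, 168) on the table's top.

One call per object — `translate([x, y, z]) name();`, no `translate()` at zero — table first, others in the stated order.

table();
translate([358, 168, 696]) ladder();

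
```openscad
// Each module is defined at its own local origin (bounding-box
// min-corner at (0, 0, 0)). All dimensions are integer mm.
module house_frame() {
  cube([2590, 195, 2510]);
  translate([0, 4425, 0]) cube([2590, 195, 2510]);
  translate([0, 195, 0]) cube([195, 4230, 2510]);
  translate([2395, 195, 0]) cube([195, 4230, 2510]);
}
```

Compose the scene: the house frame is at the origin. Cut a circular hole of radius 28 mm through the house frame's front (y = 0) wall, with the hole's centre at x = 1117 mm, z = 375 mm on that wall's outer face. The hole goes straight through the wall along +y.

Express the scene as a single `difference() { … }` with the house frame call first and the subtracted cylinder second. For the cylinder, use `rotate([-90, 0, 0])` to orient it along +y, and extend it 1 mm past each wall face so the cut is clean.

difference() {
  house_frame();
  translate([1117, -1, 375]) rotate([-90, 0, 0]) cylinder(h = 197, r = 28);
}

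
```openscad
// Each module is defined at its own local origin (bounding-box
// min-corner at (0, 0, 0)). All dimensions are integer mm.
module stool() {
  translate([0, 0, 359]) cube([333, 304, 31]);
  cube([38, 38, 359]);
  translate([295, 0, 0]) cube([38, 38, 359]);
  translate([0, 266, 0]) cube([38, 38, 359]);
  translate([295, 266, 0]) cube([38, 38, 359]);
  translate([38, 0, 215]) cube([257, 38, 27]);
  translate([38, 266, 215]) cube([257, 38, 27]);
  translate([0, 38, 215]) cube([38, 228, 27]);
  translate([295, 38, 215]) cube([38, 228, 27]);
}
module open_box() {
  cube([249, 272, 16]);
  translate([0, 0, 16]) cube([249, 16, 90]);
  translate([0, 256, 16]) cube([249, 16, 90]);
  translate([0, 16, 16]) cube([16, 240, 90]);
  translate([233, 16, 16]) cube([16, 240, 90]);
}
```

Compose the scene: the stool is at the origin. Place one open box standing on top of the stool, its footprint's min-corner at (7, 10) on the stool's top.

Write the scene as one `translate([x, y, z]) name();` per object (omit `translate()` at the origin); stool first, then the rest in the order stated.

stool();
translate([7, 10, 390]) open_box();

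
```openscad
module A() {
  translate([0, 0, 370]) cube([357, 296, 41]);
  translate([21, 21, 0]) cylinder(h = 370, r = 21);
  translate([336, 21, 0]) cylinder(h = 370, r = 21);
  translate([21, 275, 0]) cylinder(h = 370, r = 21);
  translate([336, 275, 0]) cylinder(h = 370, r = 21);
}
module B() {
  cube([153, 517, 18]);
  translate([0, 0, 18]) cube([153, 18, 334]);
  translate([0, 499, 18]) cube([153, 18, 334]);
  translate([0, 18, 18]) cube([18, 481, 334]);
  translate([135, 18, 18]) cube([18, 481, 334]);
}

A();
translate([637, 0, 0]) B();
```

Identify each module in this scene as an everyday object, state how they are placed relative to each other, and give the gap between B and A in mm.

The open box's nearest face is 280 mm from the stool's +x face.

A is a stool. B is an open box. The open box is on the floor beside the stool on its +x side. The gap between the open box and the stool is 280 mm.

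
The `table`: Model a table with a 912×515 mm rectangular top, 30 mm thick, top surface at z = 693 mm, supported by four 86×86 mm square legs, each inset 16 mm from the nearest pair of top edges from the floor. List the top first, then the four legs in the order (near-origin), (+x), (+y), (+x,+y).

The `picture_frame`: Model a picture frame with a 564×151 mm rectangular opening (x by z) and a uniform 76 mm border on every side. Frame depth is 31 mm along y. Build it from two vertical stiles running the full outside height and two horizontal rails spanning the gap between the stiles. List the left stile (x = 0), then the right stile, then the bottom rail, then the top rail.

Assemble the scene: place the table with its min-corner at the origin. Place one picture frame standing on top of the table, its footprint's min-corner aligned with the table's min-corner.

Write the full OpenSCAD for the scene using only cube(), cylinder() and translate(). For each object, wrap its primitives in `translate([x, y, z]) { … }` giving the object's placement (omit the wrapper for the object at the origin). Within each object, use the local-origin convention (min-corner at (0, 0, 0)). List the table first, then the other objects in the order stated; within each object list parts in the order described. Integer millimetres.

translate([0, 0, 663]) cube([912, 515, 30]);
translate([16, 16, 0]) cube([86, 86, 663]);
translate([810, 16, 0]) cube([86, 86, 663]);
translate([16, 413, 0]) cube([86, 86, 663]);
translate([810, 413, 0]) cube([86, 86, 663]);
translate([0, 0, 693]) {
  cube([76, 31, 303]);
  translate([640, 0, 0]) cube([76, 31, 303]);
  translate([76, 0, 0]) cube([564, 31, 76]);
  translate([76, 0, 227]) cube([564, 31, 76]);
}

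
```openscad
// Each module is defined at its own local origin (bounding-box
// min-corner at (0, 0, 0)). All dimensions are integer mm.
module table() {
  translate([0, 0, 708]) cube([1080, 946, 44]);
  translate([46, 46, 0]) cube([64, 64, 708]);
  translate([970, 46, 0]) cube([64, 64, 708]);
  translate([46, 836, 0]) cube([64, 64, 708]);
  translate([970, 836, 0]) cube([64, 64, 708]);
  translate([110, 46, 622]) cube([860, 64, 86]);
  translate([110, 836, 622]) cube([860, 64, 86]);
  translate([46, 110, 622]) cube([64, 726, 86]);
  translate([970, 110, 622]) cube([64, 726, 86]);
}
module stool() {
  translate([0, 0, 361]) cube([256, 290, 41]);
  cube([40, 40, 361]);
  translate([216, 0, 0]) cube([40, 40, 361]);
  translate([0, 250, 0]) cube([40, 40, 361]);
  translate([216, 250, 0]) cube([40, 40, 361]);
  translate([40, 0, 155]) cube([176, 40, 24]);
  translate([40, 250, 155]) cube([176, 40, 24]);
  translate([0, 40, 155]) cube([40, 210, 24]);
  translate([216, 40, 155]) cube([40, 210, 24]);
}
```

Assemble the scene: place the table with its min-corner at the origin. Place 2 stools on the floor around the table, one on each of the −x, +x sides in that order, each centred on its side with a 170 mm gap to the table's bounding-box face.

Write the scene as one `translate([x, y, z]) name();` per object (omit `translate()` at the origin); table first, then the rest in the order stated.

table();
translate([-426, 328, 0]) stool();
translate([1250, 328, 0]) stool();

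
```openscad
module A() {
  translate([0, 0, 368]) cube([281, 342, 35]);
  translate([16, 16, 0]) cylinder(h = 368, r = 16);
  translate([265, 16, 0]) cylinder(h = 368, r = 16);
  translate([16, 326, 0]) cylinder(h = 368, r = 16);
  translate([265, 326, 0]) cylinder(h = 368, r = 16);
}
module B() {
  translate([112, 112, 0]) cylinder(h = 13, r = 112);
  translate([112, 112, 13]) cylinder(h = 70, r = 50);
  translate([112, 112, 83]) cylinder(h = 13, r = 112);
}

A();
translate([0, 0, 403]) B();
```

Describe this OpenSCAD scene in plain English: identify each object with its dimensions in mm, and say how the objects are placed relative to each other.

A is a four-legged stool. The seat is 281×342 mm, 35 mm thick, top at z = 403 mm. It stands on four round legs, each 32 mm in diameter, from z = 0 to the seat underside, each leg's axis is inset half a diameter from the nearest pair of seat edges (so the leg's bounding box is flush with the corner).

B is a spool: two coaxial disc flanges of radius 112 mm and thickness 13 mm, joined by a core cylinder of radius 50 mm and height 70 mm. The lower flange rests on z = 0 and the three cylinders share a vertical axis.

The spool is on top of the stool.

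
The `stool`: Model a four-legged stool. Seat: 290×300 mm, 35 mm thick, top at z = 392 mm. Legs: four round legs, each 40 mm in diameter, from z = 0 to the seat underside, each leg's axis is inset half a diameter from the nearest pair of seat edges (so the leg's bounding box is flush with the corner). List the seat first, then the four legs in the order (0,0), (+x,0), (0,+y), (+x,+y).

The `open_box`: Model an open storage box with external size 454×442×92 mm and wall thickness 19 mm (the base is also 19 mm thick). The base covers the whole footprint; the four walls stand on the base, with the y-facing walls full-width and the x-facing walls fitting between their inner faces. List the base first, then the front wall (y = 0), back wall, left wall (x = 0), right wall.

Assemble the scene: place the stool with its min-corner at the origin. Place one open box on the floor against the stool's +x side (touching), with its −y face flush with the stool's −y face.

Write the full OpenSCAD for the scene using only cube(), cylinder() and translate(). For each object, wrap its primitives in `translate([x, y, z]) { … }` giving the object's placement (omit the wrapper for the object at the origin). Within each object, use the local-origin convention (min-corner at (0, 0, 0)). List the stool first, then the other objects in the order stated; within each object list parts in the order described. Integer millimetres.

translate([0, 0, 357]) cube([290, 300, 35]);
translate([20, 20, 0]) cylinder(h = 357, r = 20);
translate([270, 20, 0]) cylinder(h = 357, r = 20);
translate([20, 280, 0]) cylinder(h = 357, r = 20);
translate([270, 280, 0]) cylinder(h = 357, r = 20);
translate([290, 0, 0]) {
  cube([454, 442, 19]);
  translate([0, 0, 19]) cube([454, 19, 73]);
  translate([0, 423, 19]) cube([454, 19, 73]);
  translate([0, 19, 19]) cube([19, 404, 73]);
  translate([435, 19, 19]) cube([19, 404, 73]);
}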